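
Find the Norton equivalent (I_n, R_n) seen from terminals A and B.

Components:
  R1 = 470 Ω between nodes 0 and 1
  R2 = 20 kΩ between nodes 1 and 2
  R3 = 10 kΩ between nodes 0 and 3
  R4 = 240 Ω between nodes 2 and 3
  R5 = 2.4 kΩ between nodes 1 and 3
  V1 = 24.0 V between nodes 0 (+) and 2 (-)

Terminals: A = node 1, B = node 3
Find the Thévenin equivalent first; then I_n = V_th/R_th and R_n = R_th.
Step 1 — V_th is the open-circuit voltage V_A - V_B (nothing connected across the terminals).
Nodal analysis, taking node 2 as the 0 V reference.
Source V1 fixes V_0 = 24 V.
KCL at each unknown node (sum of currents leaving = 0; resistances in Ω):
  Node 1: (V_1 - 24)/470 + (V_1 - 0)/20000 + (V_1 - V_3)/2400 = 0
  Node 3: (V_3 - 24)/10000 + (V_3 - 0)/240 + (V_3 - V_1)/2400 = 0
Collecting terms (coefficients in siemens):
  0.002594·V_1 - 0.0004167·V_3 = 0.05106
  0.004683·V_3 - 0.0004167·V_1 = 0.0024
Determinant D = (0.002594)(0.004683) - (-0.0004167)(-0.0004167) = 0.00001198
V_1 = [(0.05106)(0.004683) - (-0.0004167)(0.0024)]/D = 20.05 V
V_3 = [(0.002594)(0.0024) - (0.05106)(-0.0004167)]/D = 2.296 V
V_th = V_1 - V_3 = 20.05 - 2.296 = 17.76 V
Step 2 — R_th: zero the source — replace V1 by a short circuit (node 2 merges into node 0) — and find the resistance seen between A (node 1) and B (node 3).
Reduce the network between node 1 (A) and node 3 (B) by series/parallel combination:
  Rp1 = R1 ‖ R2 (parallel, both between nodes 0 and 1) = 1/(1/470 + 1/20000) = 459.2 Ω
  Rp2 = R3 ‖ R4 (parallel, both between nodes 0 and 3) = 1/(1/10000 + 1/240) = 234.4 Ω
  Rs1 = Rp1 + Rp2 (series, joined only at node 0) = 459.2 + 234.4 = 693.6 Ω
  Rp3 = R5 ‖ Rs1 (parallel, both between nodes 1 and 3) = 1/(1/2400 + 1/693.6) = 538.1 Ω
R_th = 538.1 Ω
I_n = V_th/R_th = 17.76/538.1 = 0.033 A, and R_n = R_th = 538.1 Ω

Final answer: I_n = 0.033 A, R_n = 538.1 Ω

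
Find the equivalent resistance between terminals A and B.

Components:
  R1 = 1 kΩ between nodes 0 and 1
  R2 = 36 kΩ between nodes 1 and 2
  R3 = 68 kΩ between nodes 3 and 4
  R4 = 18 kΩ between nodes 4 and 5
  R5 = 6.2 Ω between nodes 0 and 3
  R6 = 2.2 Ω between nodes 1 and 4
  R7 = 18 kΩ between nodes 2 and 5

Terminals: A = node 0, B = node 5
The network is not a plain series/parallel combination. Inject a 1 A test current into terminal A (node 0) and return it from terminal B (node 5); then R_eq = V_A / (1 A).
Nodal analysis, taking node 5 as the 0 V reference.
Current source I_test pushes 1 A into node 0 and draws it out of node 5.
KCL at each unknown node (sum of currents leaving = 0; resistances in Ω):
  Node 0: (V_0 - V_1)/1000 + (V_0 - V_3)/6.2 - 1 = 0
  Node 1: (V_1 - V_0)/1000 + (V_1 - V_2)/36000 + (V_1 - V_4)/2.2 = 0
  Node 2: (V_2 - V_1)/36000 + (V_2 - 0)/18000 = 0
  Node 3: (V_3 - V_0)/6.2 + (V_3 - V_4)/68000 = 0
  Node 4: (V_4 - V_1)/2.2 + (V_4 - V_3)/68000 + (V_4 - 0)/18000 = 0
Collecting terms (coefficients in siemens):
  0.1623·V_0 - 0.001·V_1 - 0.1613·V_3 = 1
  0.4556·V_1 - 0.001·V_0 - 0.00002778·V_2 - 0.4545·V_4 = 0
  0.00008333·V_2 - 0.00002778·V_1 = 0
  0.1613·V_3 - 0.1613·V_0 - 0.00001471·V_4 = 0
  0.4546·V_4 - 0.4545·V_1 - 0.00001471·V_3 = 0
Solving these 5 simultaneous equations (Gaussian elimination) gives:
  V_0 = 14490 V, V_1 = 13500 V, V_2 = 4500 V, V_3 = 14490 V
  V_4 = 13500 V
R_eq = V_0 / 1 A = 14490 Ω = 14.49 kΩ

Final answer: 14.49 kΩ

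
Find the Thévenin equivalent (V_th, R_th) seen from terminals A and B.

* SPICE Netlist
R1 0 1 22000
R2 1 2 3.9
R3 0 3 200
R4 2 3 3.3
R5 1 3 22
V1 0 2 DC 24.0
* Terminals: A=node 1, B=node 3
Step 1 — V_th is the open-circuit voltage V_A - V_B (nothing connected across the terminals).
Nodal analysis, taking node 2 as the 0 V reference.
Source V1 fixes V_0 = 24 V.
KCL at each unknown node (sum of currents leaving = 0; resistances in Ω):
  Node 1: (V_1 - 24)/22000 + (V_1 - 0)/3.9 + (V_1 - V_3)/22 = 0
  Node 3: (V_3 - 24)/200 + (V_3 - 0)/3.3 + (V_3 - V_1)/22 = 0
Collecting terms (coefficients in siemens):
  0.3019·V_1 - 0.04545·V_3 = 0.001091
  0.3535·V_3 - 0.04545·V_1 = 0.12
Determinant D = (0.3019)(0.3535) - (-0.04545)(-0.04545) = 0.1047
V_1 = [(0.001091)(0.3535) - (-0.04545)(0.12)]/D = 0.0558 V
V_3 = [(0.3019)(0.12) - (0.001091)(-0.04545)]/D = 0.3467 V
V_th = V_1 - V_3 = 0.0558 - 0.3467 = -0.2908 V
Step 2 — R_th: zero the source — replace V1 by a short circuit (node 2 merges into node 0) — and find the resistance seen between A (node 1) and B (node 3).
Reduce the network between node 1 (A) and node 3 (B) by series/parallel combination:
  Rp1 = R1 ‖ R2 (parallel, both between nodes 0 and 1) = 1/(1/22000 + 1/3.9) = 3.899 Ω
  Rp2 = R3 ‖ R4 (parallel, both between nodes 0 and 3) = 1/(1/200 + 1/3.3) = 3.246 Ω
  Rs1 = Rp1 + Rp2 (series, joined only at node 0) = 3.899 + 3.246 = 7.146 Ω
  Rp3 = R5 ‖ Rs1 (parallel, both between nodes 1 and 3) = 1/(1/22 + 1/7.146) = 5.394 Ω
R_th = 5.394 Ω

Final answer: V_th = -0.2908 V, R_th = 5.394 Ω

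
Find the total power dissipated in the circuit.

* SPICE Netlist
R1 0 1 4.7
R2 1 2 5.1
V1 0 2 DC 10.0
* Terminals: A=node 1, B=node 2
Nodal analysis, taking node 2 as the 0 V reference.
Source V1 fixes V_0 = 10 V.
KCL at each unknown node (sum of currents leaving = 0; resistances in Ω):
  Node 1: (V_1 - 10)/4.7 + (V_1 - 0)/5.1 = 0
Collecting terms: 0.4088 × V_1 = 2.128  =>  V_1 = 5.204 V
Power in each resistor, P = (ΔV)²/R:
  P_R1 = (10 - 5.204)²/4.7 = 4.894 W
  P_R2 = (5.204 - 0)²/5.1 = 5.31 W
P_total = P_R1 + P_R2 = 10.2 W

Final answer: 10.2 W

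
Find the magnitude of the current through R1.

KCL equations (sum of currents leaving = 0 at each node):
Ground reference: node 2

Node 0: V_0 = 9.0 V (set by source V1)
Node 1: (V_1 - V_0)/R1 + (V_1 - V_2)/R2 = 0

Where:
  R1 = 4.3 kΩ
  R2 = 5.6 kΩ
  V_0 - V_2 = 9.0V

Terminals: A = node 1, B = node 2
Nodal analysis, taking node 2 as the 0 V reference.
Source V1 fixes V_0 = 9 V.
KCL at each unknown node (sum of currents leaving = 0; resistances in Ω):
  Node 1: (V_1 - 9)/4300 + (V_1 - 0)/5600 = 0
Collecting terms: 0.0004111 × V_1 = 0.002093  =>  V_1 = 5.091 V
I_R1 = (V_0 - V_1)/R1 = (9 - 5.091)/4300 = 0.0009091 A
|I_R1| = 0.0009091 A

Final answer: |I_R1| = 0.0009091 A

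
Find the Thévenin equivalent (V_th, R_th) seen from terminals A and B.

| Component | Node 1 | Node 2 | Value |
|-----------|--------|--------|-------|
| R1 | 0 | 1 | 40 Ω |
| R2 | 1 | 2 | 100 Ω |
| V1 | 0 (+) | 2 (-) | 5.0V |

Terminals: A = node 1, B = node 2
Step 1 — V_th is the open-circuit voltage V_A - V_B (nothing connected across the terminals).
Nodal analysis, taking node 2 as the 0 V reference.
Source V1 fixes V_0 = 5 V.
KCL at each unknown node (sum of currents leaving = 0; resistances in Ω):
  Node 1: (V_1 - 5)/40 + (V_1 - 0)/100 = 0
Collecting terms: 0.035 × V_1 = 0.125  =>  V_1 = 3.571 V
V_th = V_1 - V_2 = 3.571 - 0 = 3.571 V
Step 2 — R_th: zero the source — replace V1 by a short circuit (node 2 merges into node 0) — and find the resistance seen between A (node 1) and B (node 0).
Reduce the network between node 1 (A) and node 0 (B) by series/parallel combination:
  Rp1 = R1 ‖ R2 (parallel, both between nodes 0 and 1) = 1/(1/40 + 1/100) = 28.57 Ω
R_th = 28.57 Ω

Final answer: V_th = 3.571 V, R_th = 28.57 Ω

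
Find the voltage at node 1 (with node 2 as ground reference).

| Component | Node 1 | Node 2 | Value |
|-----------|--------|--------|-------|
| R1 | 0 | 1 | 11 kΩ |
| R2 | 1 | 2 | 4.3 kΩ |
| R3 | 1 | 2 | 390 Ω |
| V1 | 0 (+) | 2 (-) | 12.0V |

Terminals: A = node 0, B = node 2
Nodal analysis, taking node 2 as the 0 V reference.
Source V1 fixes V_0 = 12 V.
KCL at each unknown node (sum of currents leaving = 0; resistances in Ω):
  Node 1: (V_1 - 12)/11000 + (V_1 - 0)/4300 + (V_1 - 0)/390 = 0
Collecting terms: 0.002888 × V_1 = 0.001091  =>  V_1 = 0.3778 V
The requested potential is V_1 = 0.3778 V.

Final answer: V_1 = 0.3778 V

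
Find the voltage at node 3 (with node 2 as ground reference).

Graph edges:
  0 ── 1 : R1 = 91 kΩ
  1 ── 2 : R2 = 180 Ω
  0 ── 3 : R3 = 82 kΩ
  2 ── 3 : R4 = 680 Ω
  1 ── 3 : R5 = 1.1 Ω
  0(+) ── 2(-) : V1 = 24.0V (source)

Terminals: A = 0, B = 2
Nodal analysis, taking node 2 as the 0 V reference.
Source V1 fixes V_0 = 24 V.
KCL at each unknown node (sum of currents leaving = 0; resistances in Ω):
  Node 1: (V_1 - 24)/91000 + (V_1 - 0)/180 + (V_1 - V_3)/1.1 = 0
  Node 3: (V_3 - 24)/82000 + (V_3 - 0)/680 + (V_3 - V_1)/1.1 = 0
Collecting terms (coefficients in siemens):
  0.9147·V_1 - 0.9091·V_3 = 0.0002637
  0.9106·V_3 - 0.9091·V_1 = 0.0002927
Determinant D = (0.9147)(0.9106) - (-0.9091)(-0.9091) = 0.006417
V_1 = [(0.0002637)(0.9106) - (-0.9091)(0.0002927)]/D = 0.07889 V
V_3 = [(0.9147)(0.0002927) - (0.0002637)(-0.9091)]/D = 0.07908 V
The requested potential is V_3 = 0.07908 V.

Final answer: V_3 = 0.07908 V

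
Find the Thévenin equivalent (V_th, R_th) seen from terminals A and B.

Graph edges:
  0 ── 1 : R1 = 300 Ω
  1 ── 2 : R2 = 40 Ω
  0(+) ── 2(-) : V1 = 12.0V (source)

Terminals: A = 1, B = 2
Step 1 — V_th is the open-circuit voltage V_A - V_B (nothing connected across the terminals).
Nodal analysis, taking node 2 as the 0 V reference.
Source V1 fixes V_0 = 12 V.
KCL at each unknown node (sum of currents leaving = 0; resistances in Ω):
  Node 1: (V_1 - 12)/300 + (V_1 - 0)/40 = 0
Collecting terms: 0.02833 × V_1 = 0.04  =>  V_1 = 1.412 V
V_th = V_1 - V_2 = 1.412 - 0 = 1.412 V
Step 2 — R_th: zero the source — replace V1 by a short circuit (node 2 merges into node 0) — and find the resistance seen between A (node 1) and B (node 0).
Reduce the network between node 1 (A) and node 0 (B) by series/parallel combination:
  Rp1 = R1 ‖ R2 (parallel, both between nodes 0 and 1) = 1/(1/300 + 1/40) = 35.29 Ω
R_th = 35.29 Ω

Final answer: V_th = 1.412 V, R_th = 35.29 Ω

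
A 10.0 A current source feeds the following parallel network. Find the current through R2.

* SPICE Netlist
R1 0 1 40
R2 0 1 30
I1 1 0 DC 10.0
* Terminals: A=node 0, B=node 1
All resistors sit directly between nodes 0 and 1, so they are in parallel and share one voltage V; the full source current 10 A splits among them.
1/R_par = 1/40 + 1/30 = 0.05833 S  =>  R_par = 17.14 Ω
V = I × R_par = 10 × 17.14 = 171.4 V
I_R2 = V/R2 = 171.4/30 = 5.714 A

Final answer: 5.714 A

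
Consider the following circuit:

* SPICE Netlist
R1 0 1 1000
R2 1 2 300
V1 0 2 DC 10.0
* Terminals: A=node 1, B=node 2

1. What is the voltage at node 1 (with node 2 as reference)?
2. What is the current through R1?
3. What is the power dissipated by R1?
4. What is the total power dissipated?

Nodal analysis, taking node 2 as the 0 V reference.
Source V1 fixes V_0 = 10 V.
KCL at each unknown node (sum of currents leaving = 0; resistances in Ω):
  Node 1: (V_1 - 10)/1000 + (V_1 - 0)/300 = 0
Collecting terms: 0.004333 × V_1 = 0.01  =>  V_1 = 2.308 V
Part 1:
  Read off the nodal solution: V_1 = 2.308 V
Part 2:
  I_R1 = (V_0 - V_1)/R1 = (10 - 2.308)/1000 = 0.007692 A
  Magnitude: I_R1 = 0.007692 A
Part 3:
  I_R1 = (V_0 - V_1)/R1 = (10 - 2.308)/1000 = 0.007692 A
  P_R1 = I_R1² × R1 = (0.007692)² × 1000 = 0.05917 W
Part 4:
  Power in each resistor, P = (ΔV)²/R:
    P_R1 = (10 - 2.308)²/1000 = 0.05917 W
    P_R2 = (2.308 - 0)²/300 = 0.01775 W
  P_total = P_R1 + P_R2 = 0.07692 W

Final answers:
1. V_1 = 2.308 V
2. I_R1 = 0.007692 A
3. P_R1 = 0.05917 W
4. P_total = 0.07692 W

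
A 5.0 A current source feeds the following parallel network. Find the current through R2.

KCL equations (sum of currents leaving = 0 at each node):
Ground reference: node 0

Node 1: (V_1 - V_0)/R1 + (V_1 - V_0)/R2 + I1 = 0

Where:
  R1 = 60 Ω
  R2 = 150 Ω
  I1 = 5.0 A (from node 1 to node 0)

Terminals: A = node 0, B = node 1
All resistors sit directly between nodes 0 and 1, so they are in parallel and share one voltage V; the full source current 5 A splits among them.
1/R_par = 1/60 + 1/150 = 0.02333 S  =>  R_par = 42.86 Ω
V = I × R_par = 5 × 42.86 = 214.3 V
I_R2 = V/R2 = 214.3/150 = 1.429 A

Final answer: 1.429 A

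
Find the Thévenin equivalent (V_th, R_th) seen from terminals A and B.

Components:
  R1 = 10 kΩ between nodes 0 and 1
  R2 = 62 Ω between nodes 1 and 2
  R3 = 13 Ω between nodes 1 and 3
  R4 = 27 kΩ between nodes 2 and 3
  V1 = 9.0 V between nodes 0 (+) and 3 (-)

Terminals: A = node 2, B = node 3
Step 1 — V_th is the open-circuit voltage V_A - V_B (nothing connected across the terminals).
Nodal analysis, taking node 3 as the 0 V reference.
Source V1 fixes V_0 = 9 V.
KCL at each unknown node (sum of currents leaving = 0; resistances in Ω):
  Node 1: (V_1 - 9)/10000 + (V_1 - V_2)/62 + (V_1 - 0)/13 = 0
  Node 2: (V_2 - V_1)/62 + (V_2 - 0)/27000 = 0
Collecting terms (coefficients in siemens):
  0.09315·V_1 - 0.01613·V_2 = 0.0009
  0.01617·V_2 - 0.01613·V_1 = 0
Determinant D = (0.09315)(0.01617) - (-0.01613)(-0.01613) = 0.001246
V_1 = [(0.0009)(0.01617) - (-0.01613)(0)]/D = 0.01168 V
V_2 = [(0.09315)(0) - (0.0009)(-0.01613)]/D = 0.01165 V
V_th = V_2 - V_3 = 0.01165 - 0 = 0.01165 V
Step 2 — R_th: zero the source — replace V1 by a short circuit (node 3 merges into node 0) — and find the resistance seen between A (node 2) and B (node 0).
Reduce the network between node 2 (A) and node 0 (B) by series/parallel combination:
  Rp1 = R1 ‖ R3 (parallel, both between nodes 0 and 1) = 1/(1/10000 + 1/13) = 12.98 Ω
  Rs1 = R2 + Rp1 (series, joined only at node 1) = 62 + 12.98 = 74.98 Ω
  Rp2 = R4 ‖ Rs1 (parallel, both between nodes 0 and 2) = 1/(1/27000 + 1/74.98) = 74.78 Ω
R_th = 74.78 Ω

Final answer: V_th = 0.01165 V, R_th = 74.78 Ω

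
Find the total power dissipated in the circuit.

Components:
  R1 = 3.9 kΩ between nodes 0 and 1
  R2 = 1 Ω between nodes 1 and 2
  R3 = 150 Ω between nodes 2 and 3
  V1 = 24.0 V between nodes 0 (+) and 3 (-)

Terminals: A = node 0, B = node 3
Nodal analysis, taking node 3 as the 0 V reference.
Source V1 fixes V_0 = 24 V.
KCL at each unknown node (sum of currents leaving = 0; resistances in Ω):
  Node 1: (V_1 - 24)/3900 + (V_1 - V_2)/1 = 0
  Node 2: (V_2 - V_1)/1 + (V_2 - 0)/150 = 0
Collecting terms (coefficients in siemens):
  1·V_1 - 1·V_2 = 0.006154
  1.007·V_2 - 1·V_1 = 0
Determinant D = (1)(1.007) - (-1)(-1) = 0.006925
V_1 = [(0.006154)(1.007) - (-1)(0)]/D = 0.8946 V
V_2 = [(1)(0) - (0.006154)(-1)]/D = 0.8887 V
Power in each resistor, P = (ΔV)²/R:
  P_R1 = (24 - 0.8946)²/3900 = 0.1369 W
  P_R2 = (0.8946 - 0.8887)²/1 = 0.0000351 W
  P_R3 = (0.8887 - 0)²/150 = 0.005265 W
P_total = P_R1 + P_R2 + P_R3 = 0.1422 W

Final answer: 0.1422 W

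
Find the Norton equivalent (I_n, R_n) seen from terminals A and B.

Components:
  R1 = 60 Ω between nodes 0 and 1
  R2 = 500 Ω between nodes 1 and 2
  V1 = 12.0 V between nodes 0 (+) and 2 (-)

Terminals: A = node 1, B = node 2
Find the Thévenin equivalent first; then I_n = V_th/R_th and R_n = R_th.
Step 1 — V_th is the open-circuit voltage V_A - V_B (nothing connected across the terminals).
Nodal analysis, taking node 2 as the 0 V reference.
Source V1 fixes V_0 = 12 V.
KCL at each unknown node (sum of currents leaving = 0; resistances in Ω):
  Node 1: (V_1 - 12)/60 + (V_1 - 0)/500 = 0
Collecting terms: 0.01867 × V_1 = 0.2  =>  V_1 = 10.71 V
V_th = V_1 - V_2 = 10.71 - 0 = 10.71 V
Step 2 — R_th: zero the source — replace V1 by a short circuit (node 2 merges into node 0) — and find the resistance seen between A (node 1) and B (node 0).
Reduce the network between node 1 (A) and node 0 (B) by series/parallel combination:
  Rp1 = R1 ‖ R2 (parallel, both between nodes 0 and 1) = 1/(1/60 + 1/500) = 53.57 Ω
R_th = 53.57 Ω
I_n = V_th/R_th = 10.71/53.57 = 0.2 A, and R_n = R_th = 53.57 Ω

Final answer: I_n = 0.2 A, R_n = 53.57 Ω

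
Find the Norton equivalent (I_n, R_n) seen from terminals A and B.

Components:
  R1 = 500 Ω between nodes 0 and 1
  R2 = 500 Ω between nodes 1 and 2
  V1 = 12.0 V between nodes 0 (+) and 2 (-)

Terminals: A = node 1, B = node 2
Find the Thévenin equivalent first; then I_n = V_th/R_th and R_n = R_th.
Step 1 — V_th is the open-circuit voltage V_A - V_B (nothing connected across the terminals).
Nodal analysis, taking node 2 as the 0 V reference.
Source V1 fixes V_0 = 12 V.
KCL at each unknown node (sum of currents leaving = 0; resistances in Ω):
  Node 1: (V_1 - 12)/500 + (V_1 - 0)/500 = 0
Collecting terms: 0.004 × V_1 = 0.024  =>  V_1 = 6 V
V_th = V_1 - V_2 = 6 - 0 = 6 V
Step 2 — R_th: zero the source — replace V1 by a short circuit (node 2 merges into node 0) — and find the resistance seen between A (node 1) and B (node 0).
Reduce the network between node 1 (A) and node 0 (B) by series/parallel combination:
  Rp1 = R1 ‖ R2 (parallel, both between nodes 0 and 1) = 1/(1/500 + 1/500) = 250 Ω
R_th = 250 Ω
I_n = V_th/R_th = 6/250 = 0.024 A, and R_n = R_th = 250 Ω

Final answer: I_n = 0.024 A, R_n = 250 Ω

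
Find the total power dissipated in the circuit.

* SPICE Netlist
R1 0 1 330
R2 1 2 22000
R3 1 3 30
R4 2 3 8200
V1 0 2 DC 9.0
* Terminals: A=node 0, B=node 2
Nodal analysis, taking node 2 as the 0 V reference.
Source V1 fixes V_0 = 9 V.
KCL at each unknown node (sum of currents leaving = 0; resistances in Ω):
  Node 1: (V_1 - 9)/330 + (V_1 - 0)/22000 + (V_1 - V_3)/30 = 0
  Node 3: (V_3 - V_1)/30 + (V_3 - 0)/8200 = 0
Collecting terms (coefficients in siemens):
  0.03641·V_1 - 0.03333·V_3 = 0.02727
  0.03346·V_3 - 0.03333·V_1 = 0
Determinant D = (0.03641)(0.03346) - (-0.03333)(-0.03333) = 0.000107
V_1 = [(0.02727)(0.03346) - (-0.03333)(0)]/D = 8.53 V
V_3 = [(0.03641)(0) - (0.02727)(-0.03333)]/D = 8.499 V
Power in each resistor, P = (ΔV)²/R:
  P_R1 = (9 - 8.53)²/330 = 0.0006693 W
  P_R2 = (8.53 - 0)²/22000 = 0.003307 W
  P_R3 = (8.53 - 8.499)²/30 = 0.00003223 W
  P_R4 = (0 - 8.499)²/8200 = 0.008809 W
P_total = P_R1 + P_R2 + P_R3 + P_R4 = 0.01282 W

Final answer: 0.01282 W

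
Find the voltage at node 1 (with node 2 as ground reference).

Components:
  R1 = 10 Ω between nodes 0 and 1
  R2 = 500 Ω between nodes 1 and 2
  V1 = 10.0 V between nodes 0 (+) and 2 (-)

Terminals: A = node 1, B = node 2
Nodal analysis, taking node 2 as the 0 V reference.
Source V1 fixes V_0 = 10 V.
KCL at each unknown node (sum of currents leaving = 0; resistances in Ω):
  Node 1: (V_1 - 10)/10 + (V_1 - 0)/500 = 0
Collecting terms: 0.102 × V_1 = 1  =>  V_1 = 9.804 V
The requested potential is V_1 = 9.804 V.

Final answer: V_1 = 9.804 V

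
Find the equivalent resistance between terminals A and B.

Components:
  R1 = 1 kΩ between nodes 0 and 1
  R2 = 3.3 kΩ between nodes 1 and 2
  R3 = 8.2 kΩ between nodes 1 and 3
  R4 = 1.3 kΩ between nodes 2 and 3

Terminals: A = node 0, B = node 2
Reduce the network between node 0 (A) and node 2 (B) by series/parallel combination:
  Rs1 = R3 + R4 (series, joined only at node 3) = 8200 + 1300 = 9500 Ω
  Rp1 = R2 ‖ Rs1 (parallel, both between nodes 1 and 2) = 1/(1/3300 + 1/9500) = 2449 Ω
  Rs2 = R1 + Rp1 (series, joined only at node 1) = 1000 + 2449 = 3449 Ω
R_eq = 3.449 kΩ

Final answer: 3.449 kΩ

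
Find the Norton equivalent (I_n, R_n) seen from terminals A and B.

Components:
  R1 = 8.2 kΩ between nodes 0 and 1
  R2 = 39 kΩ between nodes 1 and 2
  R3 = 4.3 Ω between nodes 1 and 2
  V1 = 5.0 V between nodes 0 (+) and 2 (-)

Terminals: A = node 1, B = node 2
Find the Thévenin equivalent first; then I_n = V_th/R_th and R_n = R_th.
Step 1 — V_th is the open-circuit voltage V_A - V_B (nothing connected across the terminals).
Nodal analysis, taking node 2 as the 0 V reference.
Source V1 fixes V_0 = 5 V.
KCL at each unknown node (sum of currents leaving = 0; resistances in Ω):
  Node 1: (V_1 - 5)/8200 + (V_1 - 0)/39000 + (V_1 - 0)/4.3 = 0
Collecting terms: 0.2327 × V_1 = 0.0006098  =>  V_1 = 0.00262 V
V_th = V_1 - V_2 = 0.00262 - 0 = 0.00262 V
Step 2 — R_th: zero the source — replace V1 by a short circuit (node 2 merges into node 0) — and find the resistance seen between A (node 1) and B (node 0).
Reduce the network between node 1 (A) and node 0 (B) by series/parallel combination:
  Rp1 = R1 ‖ R2 ‖ R3 (parallel, all between nodes 0 and 1) = 1/(1/8200 + 1/39000 + 1/4.3) = 4.297 Ω
R_th = 4.297 Ω
I_n = V_th/R_th = 0.00262/4.297 = 0.0006098 A, and R_n = R_th = 4.297 Ω

Final answer: I_n = 0.0006098 A, R_n = 4.297 Ω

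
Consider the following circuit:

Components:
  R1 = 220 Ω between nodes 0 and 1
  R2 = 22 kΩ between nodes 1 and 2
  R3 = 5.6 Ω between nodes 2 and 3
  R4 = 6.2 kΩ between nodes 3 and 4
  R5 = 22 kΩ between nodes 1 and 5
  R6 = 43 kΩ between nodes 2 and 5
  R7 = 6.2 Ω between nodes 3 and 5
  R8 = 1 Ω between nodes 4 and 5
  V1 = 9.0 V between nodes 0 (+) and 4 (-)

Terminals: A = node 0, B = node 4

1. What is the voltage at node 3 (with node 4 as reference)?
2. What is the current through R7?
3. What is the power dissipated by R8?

Nodal analysis, taking node 4 as the 0 V reference.
Source V1 fixes V_0 = 9 V.
KCL at each unknown node (sum of currents leaving = 0; resistances in Ω):
  Node 1: (V_1 - 9)/220 + (V_1 - V_2)/22000 + (V_1 - V_5)/22000 = 0
  Node 2: (V_2 - V_1)/22000 + (V_2 - V_3)/5.6 + (V_2 - V_5)/43000 = 0
  Node 3: (V_3 - V_2)/5.6 + (V_3 - 0)/6200 + (V_3 - V_5)/6.2 = 0
  Node 5: (V_5 - V_1)/22000 + (V_5 - V_2)/43000 + (V_5 - V_3)/6.2 + (V_5 - 0)/1 = 0
Collecting terms (coefficients in siemens):
  0.004636·V_1 - 0.00004545·V_2 - 0.00004545·V_5 = 0.04091
  0.1786·V_2 - 0.00004545·V_1 - 0.1786·V_3 - 0.00002326·V_5 = 0
  0.34·V_3 - 0.1786·V_2 - 0.1613·V_5 = 0
  1.161·V_5 - 0.00004545·V_1 - 0.00002326·V_2 - 0.1613·V_3 = 0
Solving these 4 simultaneous equations (Gaussian elimination) gives:
  V_1 = 8.824 V, V_2 = 0.005526 V, V_3 = 0.003282 V, V_5 = 0.0008013 V
Part 1:
  Read off the nodal solution: V_3 = 0.003282 V
Part 2:
  I_R7 = (V_3 - V_5)/R7 = (0.003282 - 0.0008013)/6.2 = 0.0004002 A
  Magnitude: I_R7 = 0.0004002 A
Part 3:
  I_R8 = (V_4 - V_5)/R8 = (0 - 0.0008013)/1 = -0.0008013 A
  P_R8 = I_R8² × R8 = (-0.0008013)² × 1 = 0.0000006421 W

Final answers:
1. V_3 = 0.003282 V
2. I_R7 = 0.0004002 A
3. P_R8 = 6.421e-07 W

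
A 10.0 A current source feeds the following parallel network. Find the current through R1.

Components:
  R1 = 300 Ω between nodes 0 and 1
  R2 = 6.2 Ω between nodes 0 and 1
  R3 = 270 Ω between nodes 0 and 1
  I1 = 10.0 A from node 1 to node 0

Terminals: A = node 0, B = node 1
All resistors sit directly between nodes 0 and 1, so they are in parallel and share one voltage V; the full source current 10 A splits among them.
1/R_par = 1/300 + 1/6.2 + 1/270 = 0.1683 S  =>  R_par = 5.941 Ω
V = I × R_par = 10 × 5.941 = 59.41 V
I_R1 = V/R1 = 59.41/300 = 0.198 A

Final answer: 0.198 A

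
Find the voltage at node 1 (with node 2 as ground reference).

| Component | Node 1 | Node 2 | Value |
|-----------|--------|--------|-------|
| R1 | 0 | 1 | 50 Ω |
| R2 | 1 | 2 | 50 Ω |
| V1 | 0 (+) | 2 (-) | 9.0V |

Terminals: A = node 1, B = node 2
Nodal analysis, taking node 2 as the 0 V reference.
Source V1 fixes V_0 = 9 V.
KCL at each unknown node (sum of currents leaving = 0; resistances in Ω):
  Node 1: (V_1 - 9)/50 + (V_1 - 0)/50 = 0
Collecting terms: 0.04 × V_1 = 0.18  =>  V_1 = 4.5 V
The requested potential is V_1 = 4.5 V.

Final answer: V_1 = 4.5 V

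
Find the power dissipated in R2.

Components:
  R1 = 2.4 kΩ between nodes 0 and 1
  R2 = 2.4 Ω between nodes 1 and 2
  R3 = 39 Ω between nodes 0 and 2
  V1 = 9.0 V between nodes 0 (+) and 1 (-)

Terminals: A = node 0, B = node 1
Nodal analysis, taking node 1 as the 0 V reference.
Source V1 fixes V_0 = 9 V.
KCL at each unknown node (sum of currents leaving = 0; resistances in Ω):
  Node 2: (V_2 - 0)/2.4 + (V_2 - 9)/39 = 0
Collecting terms: 0.4423 × V_2 = 0.2308  =>  V_2 = 0.5217 V
I_R2 = (V_1 - V_2)/R2 = (0 - 0.5217)/2.4 = -0.2174 A
P_R2 = I_R2² × R2 = (-0.2174)² × 2.4 = 0.1134 W

Final answer: 0.1134 W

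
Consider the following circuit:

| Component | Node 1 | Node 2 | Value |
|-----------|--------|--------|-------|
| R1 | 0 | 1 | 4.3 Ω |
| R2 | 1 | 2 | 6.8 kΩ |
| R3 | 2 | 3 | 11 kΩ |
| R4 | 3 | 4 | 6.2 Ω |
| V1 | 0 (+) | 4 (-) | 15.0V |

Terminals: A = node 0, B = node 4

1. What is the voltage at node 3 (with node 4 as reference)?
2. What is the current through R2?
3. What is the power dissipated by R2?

Nodal analysis, taking node 4 as the 0 V reference.
Source V1 fixes V_0 = 15 V.
KCL at each unknown node (sum of currents leaving = 0; resistances in Ω):
  Node 1: (V_1 - 15)/4.3 + (V_1 - V_2)/6800 = 0
  Node 2: (V_2 - V_1)/6800 + (V_2 - V_3)/11000 = 0
  Node 3: (V_3 - V_2)/11000 + (V_3 - 0)/6.2 = 0
Collecting terms (coefficients in siemens):
  0.2327·V_1 - 0.0001471·V_2 = 3.488
  0.000238·V_2 - 0.0001471·V_1 - 0.00009091·V_3 = 0
  0.1614·V_3 - 0.00009091·V_2 = 0
Solving these 3 simultaneous equations (Gaussian elimination) gives:
  V_1 = 15 V, V_2 = 9.269 V, V_3 = 0.005222 V
Part 1:
  Read off the nodal solution: V_3 = 0.005222 V
Part 2:
  I_R2 = (V_1 - V_2)/R2 = (15 - 9.269)/6800 = 0.0008422 A
  Magnitude: I_R2 = 0.0008422 A
Part 3:
  I_R2 = (V_1 - V_2)/R2 = (15 - 9.269)/6800 = 0.0008422 A
  P_R2 = I_R2² × R2 = (0.0008422)² × 6800 = 0.004823 W

Final answers:
1. V_3 = 0.005222 V
2. I_R2 = 0.0008422 A
3. P_R2 = 0.004823 W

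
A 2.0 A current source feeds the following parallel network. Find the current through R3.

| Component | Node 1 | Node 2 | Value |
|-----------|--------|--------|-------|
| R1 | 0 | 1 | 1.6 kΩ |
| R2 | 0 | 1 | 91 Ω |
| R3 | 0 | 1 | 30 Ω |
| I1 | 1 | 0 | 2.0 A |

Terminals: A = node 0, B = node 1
All resistors sit directly between nodes 0 and 1, so they are in parallel and share one voltage V; the full source current 2 A splits among them.
1/R_par = 1/1600 + 1/91 + 1/30 = 0.04495 S  =>  R_par = 22.25 Ω
V = I × R_par = 2 × 22.25 = 44.5 V
I_R3 = V/R3 = 44.5/30 = 1.483 A

Final answer: 1.483 A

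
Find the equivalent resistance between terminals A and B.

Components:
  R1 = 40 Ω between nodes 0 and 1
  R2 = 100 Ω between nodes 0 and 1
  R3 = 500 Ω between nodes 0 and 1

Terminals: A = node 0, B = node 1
Reduce the network between node 0 (A) and node 1 (B) by series/parallel combination:
  Rp1 = R1 ‖ R2 ‖ R3 (parallel, all between nodes 0 and 1) = 1/(1/40 + 1/100 + 1/500) = 27.03 Ω
R_eq = 27.03 Ω

Final answer: 27.03 Ω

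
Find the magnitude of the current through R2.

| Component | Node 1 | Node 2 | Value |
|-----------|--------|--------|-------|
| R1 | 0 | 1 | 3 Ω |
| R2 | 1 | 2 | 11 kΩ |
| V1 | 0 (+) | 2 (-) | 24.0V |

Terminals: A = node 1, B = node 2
Nodal analysis, taking node 2 as the 0 V reference.
Source V1 fixes V_0 = 24 V.
KCL at each unknown node (sum of currents leaving = 0; resistances in Ω):
  Node 1: (V_1 - 24)/3 + (V_1 - 0)/11000 = 0
Collecting terms: 0.3334 × V_1 = 8  =>  V_1 = 23.99 V
I_R2 = (V_1 - V_2)/R2 = (23.99 - 0)/11000 = 0.002181 A
|I_R2| = 0.002181 A

Final answer: |I_R2| = 0.002181 A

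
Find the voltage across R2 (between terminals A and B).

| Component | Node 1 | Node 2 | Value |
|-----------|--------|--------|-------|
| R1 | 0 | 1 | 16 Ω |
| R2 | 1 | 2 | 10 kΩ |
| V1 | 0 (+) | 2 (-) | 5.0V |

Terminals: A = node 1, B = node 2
R1 and R2 are in series across V1 (node 0 → node 1 → node 2), and the output A–B is taken across R2, so this is a voltage divider.
Series current: I = V1/(R1 + R2) = 5/(16 + 10000) = 5/10020 = 0.0004992 A
V_R2 = I × R2 = V1 × R2/(R1 + R2) = 5 × 10000/10020 = 4.992 V

Final answer: 4.992 V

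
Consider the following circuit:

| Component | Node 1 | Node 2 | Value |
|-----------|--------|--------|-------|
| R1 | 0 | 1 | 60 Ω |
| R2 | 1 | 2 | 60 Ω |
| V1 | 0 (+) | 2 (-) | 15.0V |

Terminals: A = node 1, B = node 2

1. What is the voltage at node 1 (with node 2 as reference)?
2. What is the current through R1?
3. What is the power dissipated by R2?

Nodal analysis, taking node 2 as the 0 V reference.
Source V1 fixes V_0 = 15 V.
KCL at each unknown node (sum of currents leaving = 0; resistances in Ω):
  Node 1: (V_1 - 15)/60 + (V_1 - 0)/60 = 0
Collecting terms: 0.03333 × V_1 = 0.25  =>  V_1 = 7.5 V
Part 1:
  Read off the nodal solution: V_1 = 7.5 V
Part 2:
  I_R1 = (V_0 - V_1)/R1 = (15 - 7.5)/60 = 0.125 A
  Magnitude: I_R1 = 0.125 A
Part 3:
  I_R2 = (V_1 - V_2)/R2 = (7.5 - 0)/60 = 0.125 A
  P_R2 = I_R2² × R2 = (0.125)² × 60 = 0.9375 W

Final answers:
1. V_1 = 7.5 V
2. I_R1 = 0.125 A
3. P_R2 = 0.9375 W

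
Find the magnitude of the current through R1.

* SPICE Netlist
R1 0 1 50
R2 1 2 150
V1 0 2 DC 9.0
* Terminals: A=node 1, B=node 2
Nodal analysis, taking node 2 as the 0 V reference.
Source V1 fixes V_0 = 9 V.
KCL at each unknown node (sum of currents leaving = 0; resistances in Ω):
  Node 1: (V_1 - 9)/50 + (V_1 - 0)/150 = 0
Collecting terms: 0.02667 × V_1 = 0.18  =>  V_1 = 6.75 V
I_R1 = (V_0 - V_1)/R1 = (9 - 6.75)/50 = 0.045 A
|I_R1| = 0.045 A

Final answer: |I_R1| = 0.045 A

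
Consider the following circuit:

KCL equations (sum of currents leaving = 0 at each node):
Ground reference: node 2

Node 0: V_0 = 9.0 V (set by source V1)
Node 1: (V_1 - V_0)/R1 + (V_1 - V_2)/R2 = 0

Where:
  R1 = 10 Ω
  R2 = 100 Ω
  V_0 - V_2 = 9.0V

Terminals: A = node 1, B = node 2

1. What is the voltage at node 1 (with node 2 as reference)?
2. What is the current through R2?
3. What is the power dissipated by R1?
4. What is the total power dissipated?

Nodal analysis, taking node 2 as the 0 V reference.
Source V1 fixes V_0 = 9 V.
KCL at each unknown node (sum of currents leaving = 0; resistances in Ω):
  Node 1: (V_1 - 9)/10 + (V_1 - 0)/100 = 0
Collecting terms: 0.11 × V_1 = 0.9  =>  V_1 = 8.182 V
Part 1:
  Read off the nodal solution: V_1 = 8.182 V
Part 2:
  I_R2 = (V_1 - V_2)/R2 = (8.182 - 0)/100 = 0.08182 A
  Magnitude: I_R2 = 0.08182 A
Part 3:
  I_R1 = (V_0 - V_1)/R1 = (9 - 8.182)/10 = 0.08182 A
  P_R1 = I_R1² × R1 = (0.08182)² × 10 = 0.06694 W
Part 4:
  Power in each resistor, P = (ΔV)²/R:
    P_R1 = (9 - 8.182)²/10 = 0.06694 W
    P_R2 = (8.182 - 0)²/100 = 0.6694 W
  P_total = P_R1 + P_R2 = 0.7364 W

Final answers:
1. V_1 = 8.182 V
2. I_R2 = 0.08182 A
3. P_R1 = 0.06694 W
4. P_total = 0.7364 W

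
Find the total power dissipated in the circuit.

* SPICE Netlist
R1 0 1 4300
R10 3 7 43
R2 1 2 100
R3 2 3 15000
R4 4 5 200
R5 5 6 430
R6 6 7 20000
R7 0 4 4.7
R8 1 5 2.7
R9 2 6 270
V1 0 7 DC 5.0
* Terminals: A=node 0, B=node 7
Nodal analysis, taking node 7 as the 0 V reference.
Source V1 fixes V_0 = 5 V.
KCL at each unknown node (sum of currents leaving = 0; resistances in Ω):
  Node 1: (V_1 - 5)/4300 + (V_1 - V_2)/100 + (V_1 - V_5)/2.7 = 0
  Node 2: (V_2 - V_1)/100 + (V_2 - V_3)/15000 + (V_2 - V_6)/270 = 0
  Node 3: (V_3 - V_2)/15000 + (V_3 - 0)/43 = 0
  Node 4: (V_4 - V_5)/200 + (V_4 - 5)/4.7 = 0
  Node 5: (V_5 - V_4)/200 + (V_5 - V_6)/430 + (V_5 - V_1)/2.7 = 0
  Node 6: (V_6 - V_5)/430 + (V_6 - 0)/20000 + (V_6 - V_2)/270 = 0
Collecting terms (coefficients in siemens):
  0.3806·V_1 - 0.01·V_2 - 0.3704·V_5 = 0.001163
  0.01377·V_2 - 0.01·V_1 - 0.00006667·V_3 - 0.003704·V_6 = 0
  0.02332·V_3 - 0.00006667·V_2 = 0
  0.2178·V_4 - 0.005·V_5 = 1.064
  0.3777·V_5 - 0.3704·V_1 - 0.005·V_4 - 0.002326·V_6 = 0
  0.006079·V_6 - 0.003704·V_2 - 0.002326·V_5 = 0
Solving these 6 simultaneous equations (Gaussian elimination) gives:
  V_1 = 4.889 V, V_2 = 4.848 V, V_3 = 0.01386 V, V_4 = 4.997 V
  V_5 = 4.89 V, V_6 = 4.824 V
Power in each resistor, P = (ΔV)²/R:
  P_R1 = (5 - 4.889)²/4300 = 0.00000287 W
  P_R2 = (4.889 - 4.848)²/100 = 0.00001684 W
  P_R3 = (4.848 - 0.01386)²/15000 = 0.001558 W
  P_R4 = (4.997 - 4.89)²/200 = 0.00005781 W
  P_R5 = (4.89 - 4.824)²/430 = 0.00001008 W
  P_R6 = (4.824 - 0)²/20000 = 0.001164 W
  P_R7 = (5 - 4.997)²/4.7 = 0.000001359 W
  P_R8 = (4.889 - 4.89)²/2.7 = 0.0000003992 W
  P_R9 = (4.848 - 4.824)²/270 = 0.000002094 W
  P_R10 = (0.01386 - 0)²/43 = 0.000004466 W
P_total = P_R1 + P_R2 + P_R3 + P_R4 + P_R5 + P_R6 + P_R7 + P_R8 + P_R9 + P_R10 = 0.002817 W

Final answer: 0.002817 W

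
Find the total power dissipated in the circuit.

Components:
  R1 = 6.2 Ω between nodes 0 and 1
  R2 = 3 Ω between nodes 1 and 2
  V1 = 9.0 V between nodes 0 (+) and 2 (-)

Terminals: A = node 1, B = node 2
Nodal analysis, taking node 2 as the 0 V reference.
Source V1 fixes V_0 = 9 V.
KCL at each unknown node (sum of currents leaving = 0; resistances in Ω):
  Node 1: (V_1 - 9)/6.2 + (V_1 - 0)/3 = 0
Collecting terms: 0.4946 × V_1 = 1.452  =>  V_1 = 2.935 V
Power in each resistor, P = (ΔV)²/R:
  P_R1 = (9 - 2.935)²/6.2 = 5.933 W
  P_R2 = (2.935 - 0)²/3 = 2.871 W
P_total = P_R1 + P_R2 = 8.804 W

Final answer: 8.804 W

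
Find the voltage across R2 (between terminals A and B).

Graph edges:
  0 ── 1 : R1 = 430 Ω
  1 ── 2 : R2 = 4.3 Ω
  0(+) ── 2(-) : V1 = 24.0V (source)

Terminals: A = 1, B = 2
R1 and R2 are in series across V1 (node 0 → node 1 → node 2), and the output A–B is taken across R2, so this is a voltage divider.
Series current: I = V1/(R1 + R2) = 24/(430 + 4.3) = 24/434.3 = 0.05526 A
V_R2 = I × R2 = V1 × R2/(R1 + R2) = 24 × 4.3/434.3 = 0.2376 V

Final answer: 0.2376 V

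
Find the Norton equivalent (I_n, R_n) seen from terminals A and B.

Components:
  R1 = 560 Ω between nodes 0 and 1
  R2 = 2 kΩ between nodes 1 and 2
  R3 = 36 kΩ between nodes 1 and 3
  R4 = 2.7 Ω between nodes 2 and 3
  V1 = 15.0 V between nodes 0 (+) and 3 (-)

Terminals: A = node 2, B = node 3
Find the Thévenin equivalent first; then I_n = V_th/R_th and R_n = R_th.
Step 1 — V_th is the open-circuit voltage V_A - V_B (nothing connected across the terminals).
Nodal analysis, taking node 3 as the 0 V reference.
Source V1 fixes V_0 = 15 V.
KCL at each unknown node (sum of currents leaving = 0; resistances in Ω):
  Node 1: (V_1 - 15)/560 + (V_1 - V_2)/2000 + (V_1 - 0)/36000 = 0
  Node 2: (V_2 - V_1)/2000 + (V_2 - 0)/2.7 = 0
Collecting terms (coefficients in siemens):
  0.002313·V_1 - 0.0005·V_2 = 0.02679
  0.3709·V_2 - 0.0005·V_1 = 0
Determinant D = (0.002313)(0.3709) - (-0.0005)(-0.0005) = 0.0008578
V_1 = [(0.02679)(0.3709) - (-0.0005)(0)]/D = 11.58 V
V_2 = [(0.002313)(0) - (0.02679)(-0.0005)]/D = 0.01561 V
V_th = V_2 - V_3 = 0.01561 - 0 = 0.01561 V
Step 2 — R_th: zero the source — replace V1 by a short circuit (node 3 merges into node 0) — and find the resistance seen between A (node 2) and B (node 0).
Reduce the network between node 2 (A) and node 0 (B) by series/parallel combination:
  Rp1 = R1 ‖ R3 (parallel, both between nodes 0 and 1) = 1/(1/560 + 1/36000) = 551.4 Ω
  Rs1 = R2 + Rp1 (series, joined only at node 1) = 2000 + 551.4 = 2551 Ω
  Rp2 = R4 ‖ Rs1 (parallel, both between nodes 0 and 2) = 1/(1/2.7 + 1/2551) = 2.697 Ω
R_th = 2.697 Ω
I_n = V_th/R_th = 0.01561/2.697 = 0.005789 A, and R_n = R_th = 2.697 Ω

Final answer: I_n = 0.005789 A, R_n = 2.697 Ω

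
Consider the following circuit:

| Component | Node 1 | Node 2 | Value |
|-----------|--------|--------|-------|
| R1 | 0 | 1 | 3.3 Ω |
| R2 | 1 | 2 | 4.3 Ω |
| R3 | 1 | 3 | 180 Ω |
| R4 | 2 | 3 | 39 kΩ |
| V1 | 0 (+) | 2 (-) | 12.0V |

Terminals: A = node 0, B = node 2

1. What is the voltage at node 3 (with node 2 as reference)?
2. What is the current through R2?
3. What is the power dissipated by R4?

Nodal analysis, taking node 2 as the 0 V reference.
Source V1 fixes V_0 = 12 V.
KCL at each unknown node (sum of currents leaving = 0; resistances in Ω):
  Node 1: (V_1 - 12)/3.3 + (V_1 - 0)/4.3 + (V_1 - V_3)/180 = 0
  Node 3: (V_3 - V_1)/180 + (V_3 - 0)/39000 = 0
Collecting terms (coefficients in siemens):
  0.5411·V_1 - 0.005556·V_3 = 3.636
  0.005581·V_3 - 0.005556·V_1 = 0
Determinant D = (0.5411)(0.005581) - (-0.005556)(-0.005556) = 0.002989
V_1 = [(3.636)(0.005581) - (-0.005556)(0)]/D = 6.789 V
V_3 = [(0.5411)(0) - (3.636)(-0.005556)]/D = 6.758 V
Part 1:
  Read off the nodal solution: V_3 = 6.758 V
Part 2:
  I_R2 = (V_1 - V_2)/R2 = (6.789 - 0)/4.3 = 1.579 A
  Magnitude: I_R2 = 1.579 A
Part 3:
  I_R4 = (V_2 - V_3)/R4 = (0 - 6.758)/39000 = -0.0001733 A
  P_R4 = I_R4² × R4 = (-0.0001733)² × 39000 = 0.001171 W

Final answers:
1. V_3 = 6.758 V
2. I_R2 = 1.579 A
3. P_R4 = 0.001171 W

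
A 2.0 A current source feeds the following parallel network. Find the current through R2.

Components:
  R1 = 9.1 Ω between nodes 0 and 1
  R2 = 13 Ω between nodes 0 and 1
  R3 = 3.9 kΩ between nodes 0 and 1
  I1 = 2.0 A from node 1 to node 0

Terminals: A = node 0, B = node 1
All resistors sit directly between nodes 0 and 1, so they are in parallel and share one voltage V; the full source current 2 A splits among them.
1/R_par = 1/9.1 + 1/13 + 1/3900 = 0.1871 S  =>  R_par = 5.346 Ω
V = I × R_par = 2 × 5.346 = 10.69 V
I_R2 = V/R2 = 10.69/13 = 0.8224 A

Final answer: 0.8224 A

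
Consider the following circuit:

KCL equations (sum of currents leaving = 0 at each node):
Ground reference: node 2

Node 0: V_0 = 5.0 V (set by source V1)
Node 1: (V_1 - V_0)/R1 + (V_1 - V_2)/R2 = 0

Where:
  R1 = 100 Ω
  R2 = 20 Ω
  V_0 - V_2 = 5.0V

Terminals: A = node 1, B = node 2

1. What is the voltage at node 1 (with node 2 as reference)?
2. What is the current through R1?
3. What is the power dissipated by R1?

Nodal analysis, taking node 2 as the 0 V reference.
Source V1 fixes V_0 = 5 V.
KCL at each unknown node (sum of currents leaving = 0; resistances in Ω):
  Node 1: (V_1 - 5)/100 + (V_1 - 0)/20 = 0
Collecting terms: 0.06 × V_1 = 0.05  =>  V_1 = 0.8333 V
Part 1:
  Read off the nodal solution: V_1 = 0.8333 V
Part 2:
  I_R1 = (V_0 - V_1)/R1 = (5 - 0.8333)/100 = 0.04167 A
  Magnitude: I_R1 = 0.04167 A
Part 3:
  I_R1 = (V_0 - V_1)/R1 = (5 - 0.8333)/100 = 0.04167 A
  P_R1 = I_R1² × R1 = (0.04167)² × 100 = 0.1736 W

Final answers:
1. V_1 = 0.8333 V
2. I_R1 = 0.04167 A
3. P_R1 = 0.1736 W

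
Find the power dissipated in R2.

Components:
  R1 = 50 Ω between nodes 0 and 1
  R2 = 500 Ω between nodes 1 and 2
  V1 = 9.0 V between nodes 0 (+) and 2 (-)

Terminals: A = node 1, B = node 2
Nodal analysis, taking node 2 as the 0 V reference.
Source V1 fixes V_0 = 9 V.
KCL at each unknown node (sum of currents leaving = 0; resistances in Ω):
  Node 1: (V_1 - 9)/50 + (V_1 - 0)/500 = 0
Collecting terms: 0.022 × V_1 = 0.18  =>  V_1 = 8.182 V
I_R2 = (V_1 - V_2)/R2 = (8.182 - 0)/500 = 0.01636 A
P_R2 = I_R2² × R2 = (0.01636)² × 500 = 0.1339 W

Final answer: 0.1339 W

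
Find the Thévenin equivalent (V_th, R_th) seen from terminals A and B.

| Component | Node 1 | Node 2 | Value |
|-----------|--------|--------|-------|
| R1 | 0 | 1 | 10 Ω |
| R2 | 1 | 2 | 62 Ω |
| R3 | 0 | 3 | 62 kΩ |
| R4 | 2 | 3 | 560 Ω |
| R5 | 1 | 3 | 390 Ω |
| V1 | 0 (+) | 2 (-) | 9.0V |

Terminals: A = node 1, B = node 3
Step 1 — V_th is the open-circuit voltage V_A - V_B (nothing connected across the terminals).
Nodal analysis, taking node 2 as the 0 V reference.
Source V1 fixes V_0 = 9 V.
KCL at each unknown node (sum of currents leaving = 0; resistances in Ω):
  Node 1: (V_1 - 9)/10 + (V_1 - 0)/62 + (V_1 - V_3)/390 = 0
  Node 3: (V_3 - 9)/62000 + (V_3 - 0)/560 + (V_3 - V_1)/390 = 0
Collecting terms (coefficients in siemens):
  0.1187·V_1 - 0.002564·V_3 = 0.9
  0.004366·V_3 - 0.002564·V_1 = 0.0001452
Determinant D = (0.1187)(0.004366) - (-0.002564)(-0.002564) = 0.0005116
V_1 = [(0.9)(0.004366) - (-0.002564)(0.0001452)]/D = 7.681 V
V_3 = [(0.1187)(0.0001452) - (0.9)(-0.002564)]/D = 4.544 V
V_th = V_1 - V_3 = 7.681 - 4.544 = 3.137 V
Step 2 — R_th: zero the source — replace V1 by a short circuit (node 2 merges into node 0) — and find the resistance seen between A (node 1) and B (node 3).
Reduce the network between node 1 (A) and node 3 (B) by series/parallel combination:
  Rp1 = R1 ‖ R2 (parallel, both between nodes 0 and 1) = 1/(1/10 + 1/62) = 8.611 Ω
  Rp2 = R3 ‖ R4 (parallel, both between nodes 0 and 3) = 1/(1/62000 + 1/560) = 555 Ω
  Rs1 = Rp1 + Rp2 (series, joined only at node 0) = 8.611 + 555 = 563.6 Ω
  Rp3 = R5 ‖ Rs1 (parallel, both between nodes 1 and 3) = 1/(1/390 + 1/563.6) = 230.5 Ω
R_th = 230.5 Ω

Final answer: V_th = 3.137 V, R_th = 230.5 Ω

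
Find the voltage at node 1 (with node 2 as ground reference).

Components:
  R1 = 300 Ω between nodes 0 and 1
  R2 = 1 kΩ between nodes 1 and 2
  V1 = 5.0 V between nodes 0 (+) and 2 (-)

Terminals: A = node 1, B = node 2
Nodal analysis, taking node 2 as the 0 V reference.
Source V1 fixes V_0 = 5 V.
KCL at each unknown node (sum of currents leaving = 0; resistances in Ω):
  Node 1: (V_1 - 5)/300 + (V_1 - 0)/1000 = 0
Collecting terms: 0.004333 × V_1 = 0.01667  =>  V_1 = 3.846 V
The requested potential is V_1 = 3.846 V.

Final answer: V_1 = 3.846 V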